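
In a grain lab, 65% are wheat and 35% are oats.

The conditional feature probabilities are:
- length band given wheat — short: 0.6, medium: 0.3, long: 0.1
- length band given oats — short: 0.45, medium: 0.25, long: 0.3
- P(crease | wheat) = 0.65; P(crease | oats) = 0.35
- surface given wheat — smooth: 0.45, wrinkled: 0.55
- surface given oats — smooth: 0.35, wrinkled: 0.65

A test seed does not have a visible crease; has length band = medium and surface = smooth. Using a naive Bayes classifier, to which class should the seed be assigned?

wheat

wheat: 0.65 × 0.3 × (1−0.65) × 0.45 = 0.0307125
oats: 0.35 × 0.25 × (1−0.35) × 0.35 = 0.01990625
Highest score → wheat.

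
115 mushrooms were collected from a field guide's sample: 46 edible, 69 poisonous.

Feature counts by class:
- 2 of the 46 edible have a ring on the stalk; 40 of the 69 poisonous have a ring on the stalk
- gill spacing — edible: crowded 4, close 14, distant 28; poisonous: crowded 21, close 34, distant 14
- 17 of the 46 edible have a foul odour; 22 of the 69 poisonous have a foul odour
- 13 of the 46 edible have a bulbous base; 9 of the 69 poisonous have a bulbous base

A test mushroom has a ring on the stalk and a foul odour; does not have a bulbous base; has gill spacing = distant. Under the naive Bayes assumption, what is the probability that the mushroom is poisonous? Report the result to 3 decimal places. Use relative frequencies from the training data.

edible: (46/115) × (2/46) × (28/46) × (17/46) × (33/46) ≈ 0.00280659
poisonous: (69/115) × (40/69) × (14/69) × (22/69) × (60/69) ≈ 0.0195667
P(poisonous | x) = 0.0195667 / 0.02237329 ≈ 0.875

0.875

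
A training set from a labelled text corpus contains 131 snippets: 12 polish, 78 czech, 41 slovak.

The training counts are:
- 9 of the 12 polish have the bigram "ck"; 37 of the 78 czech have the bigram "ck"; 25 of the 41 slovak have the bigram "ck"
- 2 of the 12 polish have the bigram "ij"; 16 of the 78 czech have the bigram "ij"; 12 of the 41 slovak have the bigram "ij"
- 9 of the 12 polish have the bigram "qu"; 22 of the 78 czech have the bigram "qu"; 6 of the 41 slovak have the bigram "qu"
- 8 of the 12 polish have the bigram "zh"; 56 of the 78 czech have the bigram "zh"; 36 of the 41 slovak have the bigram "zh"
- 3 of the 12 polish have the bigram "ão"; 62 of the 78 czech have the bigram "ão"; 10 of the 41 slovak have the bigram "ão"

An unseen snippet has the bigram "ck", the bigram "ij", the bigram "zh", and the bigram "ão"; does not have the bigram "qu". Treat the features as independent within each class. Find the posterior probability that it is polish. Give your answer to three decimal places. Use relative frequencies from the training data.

0.014

polish: (12/131) × (9/12) × (2/12) × (3/12) × (8/12) × (3/12) ≈ 0.000477099
czech: (78/131) × (37/78) × (16/78) × (56/78) × (56/78) × (62/78) ≈ 0.0237378
slovak: (41/131) × (25/41) × (12/41) × (35/41) × (36/41) × (10/41) ≈ 0.0102114
P(polish | x) = 0.000477099 / 0.034426299 ≈ 0.014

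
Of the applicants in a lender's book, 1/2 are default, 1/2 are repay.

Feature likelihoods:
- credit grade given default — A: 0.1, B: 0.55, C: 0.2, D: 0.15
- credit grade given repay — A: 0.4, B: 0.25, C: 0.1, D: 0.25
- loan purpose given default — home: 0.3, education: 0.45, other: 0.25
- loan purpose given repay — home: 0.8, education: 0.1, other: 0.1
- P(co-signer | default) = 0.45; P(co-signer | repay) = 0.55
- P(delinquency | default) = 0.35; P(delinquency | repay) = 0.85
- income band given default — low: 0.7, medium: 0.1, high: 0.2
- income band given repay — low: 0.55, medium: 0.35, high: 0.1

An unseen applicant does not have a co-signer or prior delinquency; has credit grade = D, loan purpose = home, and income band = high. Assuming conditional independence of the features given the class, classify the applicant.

default: 0.5 × 0.15 × 0.3 × (1−0.45) × (1−0.35) × 0.2 = 0.00160875
repay: 0.5 × 0.25 × 0.8 × (1−0.55) × (1−0.85) × 0.1 = 0.000675
Highest score → default.

default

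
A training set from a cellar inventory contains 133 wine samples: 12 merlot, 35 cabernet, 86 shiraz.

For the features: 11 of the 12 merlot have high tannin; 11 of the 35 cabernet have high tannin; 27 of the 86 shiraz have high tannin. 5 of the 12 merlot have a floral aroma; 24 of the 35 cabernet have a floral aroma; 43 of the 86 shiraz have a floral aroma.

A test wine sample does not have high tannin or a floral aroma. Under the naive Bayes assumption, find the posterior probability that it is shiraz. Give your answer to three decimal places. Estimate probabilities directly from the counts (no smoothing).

merlot: (12/133) × (1/12) × (7/12) ≈ 0.00438596
cabernet: (35/133) × (24/35) × (11/35) ≈ 0.0567132
shiraz: (86/133) × (59/86) × (43/86) ≈ 0.221805
P(shiraz | x) = 0.221805 / 0.28290416 ≈ 0.784

0.784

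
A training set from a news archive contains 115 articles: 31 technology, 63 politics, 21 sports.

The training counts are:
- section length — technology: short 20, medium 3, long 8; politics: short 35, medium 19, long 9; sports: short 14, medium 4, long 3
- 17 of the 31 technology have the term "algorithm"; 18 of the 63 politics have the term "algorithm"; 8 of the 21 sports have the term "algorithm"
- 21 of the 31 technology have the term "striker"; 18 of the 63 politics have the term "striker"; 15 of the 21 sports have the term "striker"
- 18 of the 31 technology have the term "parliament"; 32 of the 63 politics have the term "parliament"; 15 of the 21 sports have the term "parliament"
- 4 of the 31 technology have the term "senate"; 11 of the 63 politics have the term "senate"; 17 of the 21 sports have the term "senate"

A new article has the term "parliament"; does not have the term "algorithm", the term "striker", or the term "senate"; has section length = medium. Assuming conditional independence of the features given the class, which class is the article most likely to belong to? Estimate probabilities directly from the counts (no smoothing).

politics

technology: (31/115) × (3/31) × (14/31) × (10/31) × (18/31) × (27/31) ≈ 0.00192194
politics: (63/115) × (19/63) × (45/63) × (45/63) × (32/63) × (52/63) ≈ 0.0353404
sports: (21/115) × (4/21) × (13/21) × (6/21) × (15/21) × (4/21) ≈ 0.00083701
Highest score → politics.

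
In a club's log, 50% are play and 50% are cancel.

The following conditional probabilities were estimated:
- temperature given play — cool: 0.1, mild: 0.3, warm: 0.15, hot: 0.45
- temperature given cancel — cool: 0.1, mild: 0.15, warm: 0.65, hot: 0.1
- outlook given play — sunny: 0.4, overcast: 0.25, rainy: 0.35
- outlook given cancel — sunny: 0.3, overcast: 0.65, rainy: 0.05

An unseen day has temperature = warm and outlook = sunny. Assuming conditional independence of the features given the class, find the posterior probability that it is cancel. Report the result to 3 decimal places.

play: 0.5 × 0.15 × 0.4 = 0.03
cancel: 0.5 × 0.65 × 0.3 = 0.0975
P(cancel | x) = 0.0975 / 0.1275 ≈ 0.765

0.765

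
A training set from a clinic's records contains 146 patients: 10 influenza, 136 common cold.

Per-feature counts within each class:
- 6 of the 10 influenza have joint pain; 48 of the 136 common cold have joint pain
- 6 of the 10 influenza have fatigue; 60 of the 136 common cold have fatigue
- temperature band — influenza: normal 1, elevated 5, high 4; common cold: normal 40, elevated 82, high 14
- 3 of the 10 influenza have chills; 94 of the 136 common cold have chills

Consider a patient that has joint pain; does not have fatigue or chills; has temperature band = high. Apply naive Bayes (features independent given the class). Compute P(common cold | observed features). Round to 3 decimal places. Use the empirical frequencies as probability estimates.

influenza: (10/146) × (6/10) × (4/10) × (4/10) × (7/10) ≈ 0.00460274
common cold: (136/146) × (48/136) × (76/136) × (14/136) × (42/136) ≈ 0.00584067
P(common cold | x) = 0.00584067 / 0.01044341 ≈ 0.559

0.559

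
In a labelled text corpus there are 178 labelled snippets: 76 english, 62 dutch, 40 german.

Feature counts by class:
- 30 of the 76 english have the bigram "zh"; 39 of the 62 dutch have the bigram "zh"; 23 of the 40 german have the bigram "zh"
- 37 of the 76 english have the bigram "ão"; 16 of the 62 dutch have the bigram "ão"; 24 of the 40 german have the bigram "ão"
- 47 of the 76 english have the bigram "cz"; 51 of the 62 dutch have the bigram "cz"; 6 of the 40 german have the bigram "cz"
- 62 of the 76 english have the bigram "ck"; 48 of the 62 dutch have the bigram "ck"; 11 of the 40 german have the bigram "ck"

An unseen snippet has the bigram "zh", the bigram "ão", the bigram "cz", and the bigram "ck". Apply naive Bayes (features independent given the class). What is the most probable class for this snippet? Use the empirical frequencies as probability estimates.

english

english: (76/178) × (30/76) × (37/76) × (47/76) × (62/76) ≈ 0.0413954
dutch: (62/178) × (39/62) × (16/62) × (51/62) × (48/62) ≈ 0.0360082
german: (40/178) × (23/40) × (24/40) × (6/40) × (11/40) ≈ 0.00319803
Highest score → english.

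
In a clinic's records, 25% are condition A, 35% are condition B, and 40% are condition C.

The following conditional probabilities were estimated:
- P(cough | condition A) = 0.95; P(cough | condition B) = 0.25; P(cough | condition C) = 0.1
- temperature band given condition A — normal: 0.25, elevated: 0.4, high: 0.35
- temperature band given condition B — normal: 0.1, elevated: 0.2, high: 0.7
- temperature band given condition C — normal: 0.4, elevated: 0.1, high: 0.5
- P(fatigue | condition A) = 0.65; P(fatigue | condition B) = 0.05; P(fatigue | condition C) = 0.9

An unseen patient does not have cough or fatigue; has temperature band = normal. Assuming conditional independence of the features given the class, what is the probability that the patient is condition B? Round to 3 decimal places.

condition A: 0.25 × (1−0.95) × 0.25 × (1−0.65) = 0.00109375
condition B: 0.35 × (1−0.25) × 0.1 × (1−0.05) = 0.0249375
condition C: 0.4 × (1−0.1) × 0.4 × (1−0.9) = 0.0144
P(condition B | x) = 0.0249375 / 0.04043125 ≈ 0.617

0.617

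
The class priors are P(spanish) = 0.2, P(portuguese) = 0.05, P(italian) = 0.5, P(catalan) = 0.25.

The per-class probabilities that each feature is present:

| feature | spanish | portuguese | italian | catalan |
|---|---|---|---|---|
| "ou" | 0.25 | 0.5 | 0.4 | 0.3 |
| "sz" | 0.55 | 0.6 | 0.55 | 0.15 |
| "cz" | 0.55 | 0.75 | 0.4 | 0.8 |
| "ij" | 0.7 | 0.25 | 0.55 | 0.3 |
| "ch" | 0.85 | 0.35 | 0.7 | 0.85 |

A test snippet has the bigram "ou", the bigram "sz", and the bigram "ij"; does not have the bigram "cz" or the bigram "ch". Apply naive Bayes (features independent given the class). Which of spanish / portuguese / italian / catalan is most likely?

italian

spanish: 0.2 × 0.25 × 0.55 × (1−0.55) × 0.7 × (1−0.85) = 0.001299375
portuguese: 0.05 × 0.5 × 0.6 × (1−0.75) × 0.25 × (1−0.35) = 0.000609375
italian: 0.5 × 0.4 × 0.55 × (1−0.4) × 0.55 × (1−0.7) = 0.01089
catalan: 0.25 × 0.3 × 0.15 × (1−0.8) × 0.3 × (1−0.85) = 0.00010125
Highest score → italian.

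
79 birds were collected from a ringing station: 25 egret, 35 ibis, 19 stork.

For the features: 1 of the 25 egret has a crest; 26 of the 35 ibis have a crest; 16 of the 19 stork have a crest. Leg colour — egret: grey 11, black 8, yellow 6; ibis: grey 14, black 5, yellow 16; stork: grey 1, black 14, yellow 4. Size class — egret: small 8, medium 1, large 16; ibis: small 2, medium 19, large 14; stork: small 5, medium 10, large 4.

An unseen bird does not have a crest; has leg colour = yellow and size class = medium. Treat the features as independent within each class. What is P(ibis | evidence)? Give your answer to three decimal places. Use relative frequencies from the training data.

egret: (25/79) × (24/25) × (6/25) × (1/25) ≈ 0.00291646
ibis: (35/79) × (9/35) × (16/35) × (19/35) ≈ 0.0282718
stork: (19/79) × (3/19) × (4/19) × (10/19) ≈ 0.00420772
P(ibis | x) = 0.0282718 / 0.03539598 ≈ 0.799

0.799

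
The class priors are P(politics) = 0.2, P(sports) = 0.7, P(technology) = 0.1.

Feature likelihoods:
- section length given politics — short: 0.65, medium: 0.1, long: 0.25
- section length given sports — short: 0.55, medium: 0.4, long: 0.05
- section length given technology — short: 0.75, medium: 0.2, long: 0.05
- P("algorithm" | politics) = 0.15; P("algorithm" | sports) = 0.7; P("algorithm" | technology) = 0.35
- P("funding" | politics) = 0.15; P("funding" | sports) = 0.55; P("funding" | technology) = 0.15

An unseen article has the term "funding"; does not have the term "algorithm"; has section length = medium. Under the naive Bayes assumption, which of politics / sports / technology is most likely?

sports

politics: 0.2 × 0.1 × (1−0.15) × 0.15 = 0.00255
sports: 0.7 × 0.4 × (1−0.7) × 0.55 = 0.0462
technology: 0.1 × 0.2 × (1−0.35) × 0.15 = 0.00195
Highest score → sports.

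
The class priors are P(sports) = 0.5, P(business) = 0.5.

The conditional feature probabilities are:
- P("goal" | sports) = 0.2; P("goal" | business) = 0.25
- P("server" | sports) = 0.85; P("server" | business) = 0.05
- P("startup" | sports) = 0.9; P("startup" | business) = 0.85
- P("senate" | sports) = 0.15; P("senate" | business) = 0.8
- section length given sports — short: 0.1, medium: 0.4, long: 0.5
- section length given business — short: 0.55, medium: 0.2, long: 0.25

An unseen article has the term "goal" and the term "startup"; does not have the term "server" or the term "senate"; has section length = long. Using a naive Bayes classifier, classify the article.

sports

sports: 0.5 × 0.2 × (1−0.85) × 0.9 × (1−0.15) × 0.5 = 0.0057375
business: 0.5 × 0.25 × (1−0.05) × 0.85 × (1−0.8) × 0.25 = 0.005046875
Highest score → sports.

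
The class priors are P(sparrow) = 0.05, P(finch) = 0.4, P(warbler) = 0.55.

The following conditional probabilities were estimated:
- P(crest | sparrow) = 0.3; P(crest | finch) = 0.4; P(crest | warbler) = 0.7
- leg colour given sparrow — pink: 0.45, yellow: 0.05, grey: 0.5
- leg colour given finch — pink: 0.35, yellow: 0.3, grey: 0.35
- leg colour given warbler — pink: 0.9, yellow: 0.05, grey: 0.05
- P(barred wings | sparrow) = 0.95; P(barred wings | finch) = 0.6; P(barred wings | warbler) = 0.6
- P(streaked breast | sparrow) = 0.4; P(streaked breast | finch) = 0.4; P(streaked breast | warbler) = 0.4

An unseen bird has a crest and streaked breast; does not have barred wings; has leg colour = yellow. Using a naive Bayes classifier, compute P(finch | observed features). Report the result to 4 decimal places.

sparrow: 0.05 × 0.3 × 0.05 × (1−0.95) × 0.4 = 0.000015
finch: 0.4 × 0.4 × 0.3 × (1−0.6) × 0.4 = 0.00768
warbler: 0.55 × 0.7 × 0.05 × (1−0.6) × 0.4 = 0.00308
P(finch | x) = 0.00768 / 0.010775 ≈ 0.7128

0.7128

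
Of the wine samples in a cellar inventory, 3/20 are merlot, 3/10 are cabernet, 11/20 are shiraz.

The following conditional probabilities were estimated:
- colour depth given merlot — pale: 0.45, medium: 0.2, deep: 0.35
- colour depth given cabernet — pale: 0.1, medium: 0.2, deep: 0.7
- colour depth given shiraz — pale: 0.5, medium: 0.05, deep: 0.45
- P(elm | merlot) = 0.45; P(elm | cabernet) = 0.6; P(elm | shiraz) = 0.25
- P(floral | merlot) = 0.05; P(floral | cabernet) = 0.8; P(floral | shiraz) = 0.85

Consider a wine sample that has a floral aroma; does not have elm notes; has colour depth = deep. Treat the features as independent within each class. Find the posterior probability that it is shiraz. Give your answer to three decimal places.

0.697

merlot: 0.15 × 0.35 × (1−0.45) × 0.05 = 0.00144375
cabernet: 0.3 × 0.7 × (1−0.6) × 0.8 = 0.0672
shiraz: 0.55 × 0.45 × (1−0.25) × 0.85 = 0.15778125
P(shiraz | x) = 0.15778125 / 0.226425 ≈ 0.697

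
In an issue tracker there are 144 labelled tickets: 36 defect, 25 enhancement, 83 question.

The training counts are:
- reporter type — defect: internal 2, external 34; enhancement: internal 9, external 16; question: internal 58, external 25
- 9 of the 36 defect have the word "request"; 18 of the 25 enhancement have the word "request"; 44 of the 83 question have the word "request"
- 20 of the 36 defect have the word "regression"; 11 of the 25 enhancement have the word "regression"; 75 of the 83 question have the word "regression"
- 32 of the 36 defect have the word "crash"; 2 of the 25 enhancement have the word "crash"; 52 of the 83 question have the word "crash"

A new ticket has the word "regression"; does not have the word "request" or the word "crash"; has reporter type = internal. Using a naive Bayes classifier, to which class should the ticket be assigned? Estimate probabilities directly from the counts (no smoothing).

defect: (36/144) × (2/36) × (27/36) × (20/36) × (4/36) ≈ 0.000643004
enhancement: (25/144) × (9/25) × (7/25) × (11/25) × (23/25) = 0.007084
question: (83/144) × (58/83) × (39/83) × (75/83) × (31/83) ≈ 0.0638732
Highest score → question.

question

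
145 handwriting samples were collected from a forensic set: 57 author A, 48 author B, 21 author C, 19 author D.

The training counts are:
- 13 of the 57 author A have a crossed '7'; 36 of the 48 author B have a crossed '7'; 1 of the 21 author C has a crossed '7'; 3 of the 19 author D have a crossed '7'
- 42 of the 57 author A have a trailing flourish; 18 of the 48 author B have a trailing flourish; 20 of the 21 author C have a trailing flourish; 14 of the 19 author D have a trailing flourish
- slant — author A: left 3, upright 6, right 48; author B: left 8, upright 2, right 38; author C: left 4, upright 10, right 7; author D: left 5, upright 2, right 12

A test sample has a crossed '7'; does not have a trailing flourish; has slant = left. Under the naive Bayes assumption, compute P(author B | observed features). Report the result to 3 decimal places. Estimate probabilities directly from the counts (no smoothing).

author A: (57/145) × (13/57) × (15/57) × (3/57) ≈ 0.00124176
author B: (48/145) × (36/48) × (30/48) × (8/48) ≈ 0.0258621
author C: (21/145) × (1/21) × (1/21) × (4/21) ≈ 0.0000625538
author D: (19/145) × (3/19) × (5/19) × (5/19) ≈ 0.0014328
P(author B | x) = 0.0258621 / 0.0285992138 ≈ 0.904

0.904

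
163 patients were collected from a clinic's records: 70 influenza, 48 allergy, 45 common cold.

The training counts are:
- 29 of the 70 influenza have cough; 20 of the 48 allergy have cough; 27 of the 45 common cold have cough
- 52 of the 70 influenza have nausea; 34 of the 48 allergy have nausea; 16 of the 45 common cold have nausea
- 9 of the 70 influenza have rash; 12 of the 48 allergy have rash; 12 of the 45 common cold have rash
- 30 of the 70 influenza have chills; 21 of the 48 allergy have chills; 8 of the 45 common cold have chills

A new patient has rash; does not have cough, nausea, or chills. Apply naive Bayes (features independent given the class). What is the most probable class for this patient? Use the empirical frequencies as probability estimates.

influenza: (70/163) × (41/70) × (18/70) × (9/70) × (40/70) ≈ 0.00475201
allergy: (48/163) × (28/48) × (14/48) × (12/48) × (27/48) ≈ 0.00704563
common cold: (45/163) × (18/45) × (29/45) × (12/45) × (37/45) ≈ 0.0156037
Highest score → common cold.

common cold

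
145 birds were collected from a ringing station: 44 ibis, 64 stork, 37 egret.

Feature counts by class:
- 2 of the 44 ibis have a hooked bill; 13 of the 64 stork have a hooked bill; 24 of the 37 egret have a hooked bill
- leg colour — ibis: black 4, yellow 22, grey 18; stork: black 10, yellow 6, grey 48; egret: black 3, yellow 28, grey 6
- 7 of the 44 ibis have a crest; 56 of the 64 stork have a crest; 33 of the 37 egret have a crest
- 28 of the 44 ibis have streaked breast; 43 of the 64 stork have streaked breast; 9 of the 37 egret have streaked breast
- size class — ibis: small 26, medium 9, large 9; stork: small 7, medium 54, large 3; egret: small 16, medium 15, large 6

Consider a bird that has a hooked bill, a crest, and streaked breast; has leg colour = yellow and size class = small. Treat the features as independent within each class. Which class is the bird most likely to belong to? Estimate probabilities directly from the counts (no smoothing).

egret

ibis: (44/145) × (2/44) × (22/44) × (7/44) × (28/44) × (26/44) ≈ 0.000412575
stork: (64/145) × (13/64) × (6/64) × (56/64) × (43/64) × (7/64) ≈ 0.000540457
egret: (37/145) × (24/37) × (28/37) × (33/37) × (9/37) × (16/37) ≈ 0.0117509
Highest score → egret.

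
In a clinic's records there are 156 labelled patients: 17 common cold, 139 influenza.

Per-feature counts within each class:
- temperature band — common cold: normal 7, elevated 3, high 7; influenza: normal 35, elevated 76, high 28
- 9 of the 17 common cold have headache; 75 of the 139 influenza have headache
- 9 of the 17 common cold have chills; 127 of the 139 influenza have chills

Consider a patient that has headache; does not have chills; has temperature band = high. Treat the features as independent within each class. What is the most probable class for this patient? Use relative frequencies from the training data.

common cold: (17/156) × (7/17) × (9/17) × (8/17) ≈ 0.0111791
influenza: (139/156) × (28/139) × (75/139) × (12/139) ≈ 0.00836077
Highest score → common cold.

common cold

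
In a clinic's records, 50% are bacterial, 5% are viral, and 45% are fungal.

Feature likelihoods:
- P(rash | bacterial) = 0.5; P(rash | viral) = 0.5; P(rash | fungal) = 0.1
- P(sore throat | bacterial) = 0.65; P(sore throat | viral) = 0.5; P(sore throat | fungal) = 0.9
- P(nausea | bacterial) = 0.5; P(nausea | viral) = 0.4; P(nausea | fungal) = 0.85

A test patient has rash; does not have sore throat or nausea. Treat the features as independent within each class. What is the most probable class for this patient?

bacterial

bacterial: 0.5 × 0.5 × (1−0.65) × (1−0.5) = 0.04375
viral: 0.05 × 0.5 × (1−0.5) × (1−0.4) = 0.0075
fungal: 0.45 × 0.1 × (1−0.9) × (1−0.85) = 0.000675
Highest score → bacterial.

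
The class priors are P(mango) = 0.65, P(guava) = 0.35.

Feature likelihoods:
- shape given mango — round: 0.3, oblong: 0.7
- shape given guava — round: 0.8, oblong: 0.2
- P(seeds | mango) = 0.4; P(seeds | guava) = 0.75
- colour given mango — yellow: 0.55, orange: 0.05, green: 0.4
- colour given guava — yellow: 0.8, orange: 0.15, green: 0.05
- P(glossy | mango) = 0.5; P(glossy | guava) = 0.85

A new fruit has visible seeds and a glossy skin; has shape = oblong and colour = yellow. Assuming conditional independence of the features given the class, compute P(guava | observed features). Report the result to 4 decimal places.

0.4163

mango: 0.65 × 0.7 × 0.4 × 0.55 × 0.5 = 0.05005
guava: 0.35 × 0.2 × 0.75 × 0.8 × 0.85 = 0.0357
P(guava | x) = 0.0357 / 0.08575 ≈ 0.4163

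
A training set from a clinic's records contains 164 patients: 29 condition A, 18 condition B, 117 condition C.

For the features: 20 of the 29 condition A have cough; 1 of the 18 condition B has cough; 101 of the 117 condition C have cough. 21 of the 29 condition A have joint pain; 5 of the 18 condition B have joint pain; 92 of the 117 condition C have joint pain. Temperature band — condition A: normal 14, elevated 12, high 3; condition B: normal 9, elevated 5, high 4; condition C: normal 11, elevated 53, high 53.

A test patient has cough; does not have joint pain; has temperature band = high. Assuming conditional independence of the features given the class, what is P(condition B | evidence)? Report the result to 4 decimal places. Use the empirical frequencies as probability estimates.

0.0153

condition A: (29/164) × (20/29) × (8/29) × (3/29) ≈ 0.00348018
condition B: (18/164) × (1/18) × (13/18) × (4/18) ≈ 0.000978621
condition C: (117/164) × (101/117) × (25/117) × (53/117) ≈ 0.0596104
P(condition B | x) = 0.000978621 / 0.064069201 ≈ 0.0153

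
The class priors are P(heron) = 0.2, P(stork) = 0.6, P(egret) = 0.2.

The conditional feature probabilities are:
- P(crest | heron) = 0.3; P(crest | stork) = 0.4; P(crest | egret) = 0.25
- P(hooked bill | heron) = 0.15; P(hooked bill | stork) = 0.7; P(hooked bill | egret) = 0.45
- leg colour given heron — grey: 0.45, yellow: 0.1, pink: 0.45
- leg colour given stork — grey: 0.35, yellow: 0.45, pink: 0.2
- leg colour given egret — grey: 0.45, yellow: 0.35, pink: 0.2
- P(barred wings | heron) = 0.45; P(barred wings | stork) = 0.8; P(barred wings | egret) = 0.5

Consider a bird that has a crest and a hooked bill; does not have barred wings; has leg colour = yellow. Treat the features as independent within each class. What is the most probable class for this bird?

stork

heron: 0.2 × 0.3 × 0.15 × 0.1 × (1−0.45) = 0.000495
stork: 0.6 × 0.4 × 0.7 × 0.45 × (1−0.8) = 0.01512
egret: 0.2 × 0.25 × 0.45 × 0.35 × (1−0.5) = 0.0039375
Highest score → stork.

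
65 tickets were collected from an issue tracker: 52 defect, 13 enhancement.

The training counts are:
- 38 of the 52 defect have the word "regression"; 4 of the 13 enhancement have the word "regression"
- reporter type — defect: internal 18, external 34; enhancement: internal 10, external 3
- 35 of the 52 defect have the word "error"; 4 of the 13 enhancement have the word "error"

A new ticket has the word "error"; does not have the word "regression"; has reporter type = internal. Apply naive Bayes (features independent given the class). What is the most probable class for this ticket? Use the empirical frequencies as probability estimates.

defect

defect: (52/65) × (14/52) × (18/52) × (35/52) ≈ 0.0501821
enhancement: (13/65) × (9/13) × (10/13) × (4/13) ≈ 0.032772
Highest score → defect.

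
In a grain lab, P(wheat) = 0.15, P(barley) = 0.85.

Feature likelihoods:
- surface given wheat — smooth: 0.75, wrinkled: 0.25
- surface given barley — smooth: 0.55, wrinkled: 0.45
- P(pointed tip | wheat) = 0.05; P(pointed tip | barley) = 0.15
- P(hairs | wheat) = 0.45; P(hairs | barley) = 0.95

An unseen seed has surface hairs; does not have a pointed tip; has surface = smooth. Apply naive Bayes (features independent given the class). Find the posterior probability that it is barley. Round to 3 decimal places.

wheat: 0.15 × 0.75 × (1−0.05) × 0.45 = 0.04809375
barley: 0.85 × 0.55 × (1−0.15) × 0.95 = 0.37750625
P(barley | x) = 0.37750625 / 0.4256 ≈ 0.887

0.887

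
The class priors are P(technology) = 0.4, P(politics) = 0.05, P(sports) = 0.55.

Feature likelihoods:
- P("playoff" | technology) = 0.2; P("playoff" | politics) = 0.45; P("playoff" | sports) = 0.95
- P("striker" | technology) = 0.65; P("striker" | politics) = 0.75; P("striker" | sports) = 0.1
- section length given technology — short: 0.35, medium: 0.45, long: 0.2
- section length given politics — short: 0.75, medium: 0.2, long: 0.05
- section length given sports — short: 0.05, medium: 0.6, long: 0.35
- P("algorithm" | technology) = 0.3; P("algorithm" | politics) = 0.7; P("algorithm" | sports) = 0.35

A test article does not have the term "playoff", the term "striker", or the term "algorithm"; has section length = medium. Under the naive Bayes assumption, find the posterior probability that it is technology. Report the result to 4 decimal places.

technology: 0.4 × (1−0.2) × (1−0.65) × 0.45 × (1−0.3) = 0.03528
politics: 0.05 × (1−0.45) × (1−0.75) × 0.2 × (1−0.7) = 0.0004125
sports: 0.55 × (1−0.95) × (1−0.1) × 0.6 × (1−0.35) = 0.0096525
P(technology | x) = 0.03528 / 0.045345 ≈ 0.7780

0.7780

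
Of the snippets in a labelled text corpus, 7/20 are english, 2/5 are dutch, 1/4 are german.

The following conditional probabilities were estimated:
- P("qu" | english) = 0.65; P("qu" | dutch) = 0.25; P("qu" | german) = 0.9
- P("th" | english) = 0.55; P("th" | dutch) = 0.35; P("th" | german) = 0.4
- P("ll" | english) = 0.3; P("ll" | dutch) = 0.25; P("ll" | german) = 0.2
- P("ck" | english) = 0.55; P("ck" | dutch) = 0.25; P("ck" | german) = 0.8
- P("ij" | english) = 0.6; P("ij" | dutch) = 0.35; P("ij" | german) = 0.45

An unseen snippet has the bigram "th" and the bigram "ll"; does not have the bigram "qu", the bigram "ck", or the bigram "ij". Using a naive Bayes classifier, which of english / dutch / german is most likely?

dutch

english: 0.35 × (1−0.65) × 0.55 × 0.3 × (1−0.55) × (1−0.6) = 0.00363825
dutch: 0.4 × (1−0.25) × 0.35 × 0.25 × (1−0.25) × (1−0.35) = 0.012796875
german: 0.25 × (1−0.9) × 0.4 × 0.2 × (1−0.8) × (1−0.45) = 0.00022
Highest score → dutch.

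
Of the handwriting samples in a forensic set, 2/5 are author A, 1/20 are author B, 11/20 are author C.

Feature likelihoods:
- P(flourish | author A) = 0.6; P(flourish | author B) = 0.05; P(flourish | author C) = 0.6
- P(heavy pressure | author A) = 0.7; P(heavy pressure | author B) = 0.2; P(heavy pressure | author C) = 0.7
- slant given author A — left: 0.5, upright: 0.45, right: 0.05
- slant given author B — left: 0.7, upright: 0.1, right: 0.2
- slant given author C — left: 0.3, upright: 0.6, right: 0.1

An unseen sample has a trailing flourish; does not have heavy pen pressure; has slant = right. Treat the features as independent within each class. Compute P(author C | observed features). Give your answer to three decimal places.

author A: 0.4 × 0.6 × (1−0.7) × 0.05 = 0.0036
author B: 0.05 × 0.05 × (1−0.2) × 0.2 = 0.0004
author C: 0.55 × 0.6 × (1−0.7) × 0.1 = 0.0099
P(author C | x) = 0.0099 / 0.0139 ≈ 0.712

0.712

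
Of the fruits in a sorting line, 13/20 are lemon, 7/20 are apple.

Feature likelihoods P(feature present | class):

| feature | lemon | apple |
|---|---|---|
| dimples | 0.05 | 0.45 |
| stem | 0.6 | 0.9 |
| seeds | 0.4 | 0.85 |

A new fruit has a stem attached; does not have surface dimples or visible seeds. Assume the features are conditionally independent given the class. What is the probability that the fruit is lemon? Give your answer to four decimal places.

0.8953

lemon: 0.65 × (1−0.05) × 0.6 × (1−0.4) = 0.2223
apple: 0.35 × (1−0.45) × 0.9 × (1−0.85) = 0.0259875
P(lemon | x) = 0.2223 / 0.2482875 ≈ 0.8953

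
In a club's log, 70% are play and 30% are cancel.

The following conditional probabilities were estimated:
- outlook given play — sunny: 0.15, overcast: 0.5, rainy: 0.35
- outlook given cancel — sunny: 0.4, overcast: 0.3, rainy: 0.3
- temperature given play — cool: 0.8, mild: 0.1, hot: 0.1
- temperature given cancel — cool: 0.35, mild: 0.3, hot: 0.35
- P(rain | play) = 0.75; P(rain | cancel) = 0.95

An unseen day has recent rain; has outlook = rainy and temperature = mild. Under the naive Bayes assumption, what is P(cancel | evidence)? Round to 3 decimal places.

play: 0.7 × 0.35 × 0.1 × 0.75 = 0.018375
cancel: 0.3 × 0.3 × 0.3 × 0.95 = 0.02565
P(cancel | x) = 0.02565 / 0.044025 ≈ 0.583

0.583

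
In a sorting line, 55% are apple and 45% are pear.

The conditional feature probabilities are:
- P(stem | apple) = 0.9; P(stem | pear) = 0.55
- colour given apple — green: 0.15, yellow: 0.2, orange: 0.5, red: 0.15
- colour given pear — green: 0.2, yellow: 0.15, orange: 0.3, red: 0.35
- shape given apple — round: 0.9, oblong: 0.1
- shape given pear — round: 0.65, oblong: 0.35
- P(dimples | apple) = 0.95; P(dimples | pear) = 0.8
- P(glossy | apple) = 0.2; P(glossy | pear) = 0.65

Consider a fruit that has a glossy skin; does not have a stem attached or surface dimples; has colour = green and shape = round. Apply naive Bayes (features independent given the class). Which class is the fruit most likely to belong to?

pear

apple: 0.55 × (1−0.9) × 0.15 × 0.9 × (1−0.95) × 0.2 = 0.00007425
pear: 0.45 × (1−0.55) × 0.2 × 0.65 × (1−0.8) × 0.65 = 0.00342225
Highest score → pear.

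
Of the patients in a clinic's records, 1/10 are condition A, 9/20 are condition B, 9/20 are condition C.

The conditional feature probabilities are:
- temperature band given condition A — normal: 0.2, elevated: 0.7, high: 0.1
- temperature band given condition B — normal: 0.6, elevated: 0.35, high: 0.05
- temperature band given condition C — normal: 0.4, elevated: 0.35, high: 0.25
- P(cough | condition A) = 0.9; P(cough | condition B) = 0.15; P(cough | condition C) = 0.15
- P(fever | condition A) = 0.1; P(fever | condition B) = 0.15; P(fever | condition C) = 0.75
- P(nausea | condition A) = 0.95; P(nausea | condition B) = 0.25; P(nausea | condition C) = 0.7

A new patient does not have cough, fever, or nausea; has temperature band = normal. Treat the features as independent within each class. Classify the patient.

condition B

condition A: 0.1 × 0.2 × (1−0.9) × (1−0.1) × (1−0.95) = 0.00009
condition B: 0.45 × 0.6 × (1−0.15) × (1−0.15) × (1−0.25) = 0.14630625
condition C: 0.45 × 0.4 × (1−0.15) × (1−0.75) × (1−0.7) = 0.011475
Highest score → condition B.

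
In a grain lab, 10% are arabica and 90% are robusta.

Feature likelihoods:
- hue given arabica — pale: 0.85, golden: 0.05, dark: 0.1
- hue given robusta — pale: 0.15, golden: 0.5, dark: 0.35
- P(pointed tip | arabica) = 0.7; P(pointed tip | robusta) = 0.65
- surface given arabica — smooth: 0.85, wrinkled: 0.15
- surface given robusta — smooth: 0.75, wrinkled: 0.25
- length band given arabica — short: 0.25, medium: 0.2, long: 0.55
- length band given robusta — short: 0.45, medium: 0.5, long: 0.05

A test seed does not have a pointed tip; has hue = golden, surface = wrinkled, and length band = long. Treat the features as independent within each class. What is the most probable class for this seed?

arabica: 0.1 × 0.05 × (1−0.7) × 0.15 × 0.55 = 0.00012375
robusta: 0.9 × 0.5 × (1−0.65) × 0.25 × 0.05 = 0.00196875
Highest score → robusta.

robusta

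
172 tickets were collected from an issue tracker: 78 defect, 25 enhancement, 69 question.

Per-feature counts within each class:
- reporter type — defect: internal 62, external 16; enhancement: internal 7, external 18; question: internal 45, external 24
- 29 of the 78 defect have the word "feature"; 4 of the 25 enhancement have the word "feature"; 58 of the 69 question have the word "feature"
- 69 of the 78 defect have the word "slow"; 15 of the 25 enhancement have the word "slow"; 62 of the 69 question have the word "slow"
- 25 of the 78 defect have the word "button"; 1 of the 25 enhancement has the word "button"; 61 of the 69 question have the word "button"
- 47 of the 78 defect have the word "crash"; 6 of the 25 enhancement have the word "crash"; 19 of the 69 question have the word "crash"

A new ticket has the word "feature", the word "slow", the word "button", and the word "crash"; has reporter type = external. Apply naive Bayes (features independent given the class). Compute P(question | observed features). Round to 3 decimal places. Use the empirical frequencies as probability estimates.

0.810

defect: (78/172) × (16/78) × (29/78) × (69/78) × (25/78) × (47/78) ≈ 0.00590878
enhancement: (25/172) × (18/25) × (4/25) × (15/25) × (1/25) × (6/25) ≈ 0.0000964465
question: (69/172) × (24/69) × (58/69) × (62/69) × (61/69) × (19/69) ≈ 0.025656
P(question | x) = 0.025656 / 0.0316612265 ≈ 0.810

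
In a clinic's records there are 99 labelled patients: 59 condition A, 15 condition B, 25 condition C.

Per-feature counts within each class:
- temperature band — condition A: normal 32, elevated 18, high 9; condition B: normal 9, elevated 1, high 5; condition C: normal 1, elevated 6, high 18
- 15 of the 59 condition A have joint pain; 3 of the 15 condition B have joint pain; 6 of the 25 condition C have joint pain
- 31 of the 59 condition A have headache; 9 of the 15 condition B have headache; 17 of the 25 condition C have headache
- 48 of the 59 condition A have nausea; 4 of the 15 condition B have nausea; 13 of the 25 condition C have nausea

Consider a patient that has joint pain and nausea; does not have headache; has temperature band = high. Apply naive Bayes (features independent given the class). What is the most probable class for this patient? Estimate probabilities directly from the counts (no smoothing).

condition A

condition A: (59/99) × (9/59) × (15/59) × (28/59) × (48/59) ≈ 0.00892364
condition B: (15/99) × (5/15) × (3/15) × (6/15) × (4/15) ≈ 0.00107744
condition C: (25/99) × (18/25) × (6/25) × (8/25) × (13/25) ≈ 0.00726109
Highest score → condition A.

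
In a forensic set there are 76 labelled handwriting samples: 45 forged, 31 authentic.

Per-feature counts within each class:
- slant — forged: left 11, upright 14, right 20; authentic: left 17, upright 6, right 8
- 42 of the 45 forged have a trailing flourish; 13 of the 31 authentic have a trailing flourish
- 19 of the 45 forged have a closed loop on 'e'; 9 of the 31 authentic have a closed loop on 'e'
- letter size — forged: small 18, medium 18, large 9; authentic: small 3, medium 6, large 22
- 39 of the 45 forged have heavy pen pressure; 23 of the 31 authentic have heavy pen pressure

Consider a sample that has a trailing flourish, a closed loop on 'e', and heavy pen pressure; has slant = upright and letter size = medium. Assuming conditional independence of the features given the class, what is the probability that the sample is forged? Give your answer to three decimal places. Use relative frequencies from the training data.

forged: (45/76) × (14/45) × (42/45) × (19/45) × (18/45) × (39/45) ≈ 0.0251654
authentic: (31/76) × (6/31) × (13/31) × (9/31) × (6/31) × (23/31) ≈ 0.00138024
P(forged | x) = 0.0251654 / 0.02654564 ≈ 0.948

0.948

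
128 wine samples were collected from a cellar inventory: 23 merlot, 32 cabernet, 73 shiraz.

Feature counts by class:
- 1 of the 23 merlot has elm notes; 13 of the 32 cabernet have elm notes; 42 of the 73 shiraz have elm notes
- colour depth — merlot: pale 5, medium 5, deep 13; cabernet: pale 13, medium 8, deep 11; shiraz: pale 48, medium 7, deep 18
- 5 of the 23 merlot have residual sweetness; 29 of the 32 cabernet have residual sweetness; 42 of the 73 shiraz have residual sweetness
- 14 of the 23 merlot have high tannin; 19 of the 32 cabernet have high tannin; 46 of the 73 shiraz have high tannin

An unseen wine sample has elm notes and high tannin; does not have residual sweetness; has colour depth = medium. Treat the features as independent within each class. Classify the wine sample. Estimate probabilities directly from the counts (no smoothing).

shiraz

merlot: (23/128) × (1/23) × (5/23) × (18/23) × (14/23) ≈ 0.000809053
cabernet: (32/128) × (13/32) × (8/32) × (3/32) × (19/32) = 0.0014133453369140625
shiraz: (73/128) × (42/73) × (7/73) × (31/73) × (46/73) ≈ 0.00841954
Highest score → shiraz.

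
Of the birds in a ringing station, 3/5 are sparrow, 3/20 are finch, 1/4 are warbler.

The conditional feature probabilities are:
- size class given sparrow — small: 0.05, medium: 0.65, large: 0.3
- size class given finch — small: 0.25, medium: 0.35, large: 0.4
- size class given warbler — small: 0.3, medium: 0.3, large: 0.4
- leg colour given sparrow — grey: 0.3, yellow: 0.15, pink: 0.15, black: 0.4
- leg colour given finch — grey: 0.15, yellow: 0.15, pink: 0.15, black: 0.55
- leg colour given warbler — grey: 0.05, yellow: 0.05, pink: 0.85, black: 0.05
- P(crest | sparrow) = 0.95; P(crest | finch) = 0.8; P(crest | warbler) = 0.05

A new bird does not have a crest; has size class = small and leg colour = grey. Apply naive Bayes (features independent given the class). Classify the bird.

sparrow: 0.6 × 0.05 × 0.3 × (1−0.95) = 0.00045
finch: 0.15 × 0.25 × 0.15 × (1−0.8) = 0.001125
warbler: 0.25 × 0.3 × 0.05 × (1−0.05) = 0.0035625
Highest score → warbler.

warbler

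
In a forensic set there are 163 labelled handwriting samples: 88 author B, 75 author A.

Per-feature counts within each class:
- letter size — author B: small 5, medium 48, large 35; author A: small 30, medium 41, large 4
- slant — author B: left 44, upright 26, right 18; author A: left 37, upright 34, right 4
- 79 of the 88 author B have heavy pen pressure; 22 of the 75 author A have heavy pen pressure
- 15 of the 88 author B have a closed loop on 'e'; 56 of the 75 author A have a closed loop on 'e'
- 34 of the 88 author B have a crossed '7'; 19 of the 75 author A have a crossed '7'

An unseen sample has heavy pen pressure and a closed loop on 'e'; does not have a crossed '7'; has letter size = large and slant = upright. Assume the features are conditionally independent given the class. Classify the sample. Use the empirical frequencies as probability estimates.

author B

author B: (88/163) × (35/88) × (26/88) × (79/88) × (15/88) × (54/88) ≈ 0.0059571
author A: (75/163) × (4/75) × (34/75) × (22/75) × (56/75) × (56/75) ≈ 0.0018193
Highest score → author B.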